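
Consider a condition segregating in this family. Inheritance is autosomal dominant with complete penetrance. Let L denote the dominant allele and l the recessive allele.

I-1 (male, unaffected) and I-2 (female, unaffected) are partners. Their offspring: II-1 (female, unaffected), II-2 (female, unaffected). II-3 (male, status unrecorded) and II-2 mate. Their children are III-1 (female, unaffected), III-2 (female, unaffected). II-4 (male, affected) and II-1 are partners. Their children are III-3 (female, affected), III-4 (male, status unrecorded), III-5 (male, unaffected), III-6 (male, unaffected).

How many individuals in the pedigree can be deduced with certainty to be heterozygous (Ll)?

2

Obligate heterozygotes: II-4 is affected so carries L and passed l to III-5 (ll), so II-4 is Ll; III-3 is affected so carries L and received l from II-1 (ll), so III-3 is Ll.
Every other individual is either homozygous by phenotype or has at least one consistent homozygous assignment, so the count is 2.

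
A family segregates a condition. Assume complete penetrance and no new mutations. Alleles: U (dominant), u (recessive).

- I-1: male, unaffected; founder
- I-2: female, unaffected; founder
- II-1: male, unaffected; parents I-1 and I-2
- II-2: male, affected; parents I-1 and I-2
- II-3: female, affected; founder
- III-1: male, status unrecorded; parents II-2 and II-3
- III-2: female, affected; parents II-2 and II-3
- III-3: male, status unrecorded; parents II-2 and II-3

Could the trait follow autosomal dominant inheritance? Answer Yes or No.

Under autosomal dominant, II-2 (affected, male) cannot arise from I-1 (unaffected) × I-2 (unaffected).

No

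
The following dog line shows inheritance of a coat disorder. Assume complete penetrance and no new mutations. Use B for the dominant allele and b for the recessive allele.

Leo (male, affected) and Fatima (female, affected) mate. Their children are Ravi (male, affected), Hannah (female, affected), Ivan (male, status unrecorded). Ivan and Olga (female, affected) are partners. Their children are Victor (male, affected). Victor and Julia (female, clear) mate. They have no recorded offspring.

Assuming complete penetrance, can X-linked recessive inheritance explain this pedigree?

Yes

A consistent assignment under X-linked recessive exists: Leo X^b Y, Fatima X^b X^b, Ravi X^b Y, Hannah X^b X^b, Ivan X^b Y, Olga X^b X^b, Victor X^b Y, Julia X^B X^B.
In this assignment every recorded phenotype matches its genotype and every non-founder's genotype is obtainable from its parents' genotypes, so the pedigree is consistent.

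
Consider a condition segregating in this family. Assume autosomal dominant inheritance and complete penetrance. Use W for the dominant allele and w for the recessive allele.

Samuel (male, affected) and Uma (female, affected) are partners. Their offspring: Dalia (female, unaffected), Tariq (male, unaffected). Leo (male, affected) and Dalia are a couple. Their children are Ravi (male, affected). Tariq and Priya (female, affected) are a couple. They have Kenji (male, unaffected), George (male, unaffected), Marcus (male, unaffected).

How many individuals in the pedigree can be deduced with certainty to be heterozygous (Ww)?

Obligate heterozygotes: Samuel is affected so carries W and passed w to Dalia (ww), so Samuel is Ww; Uma is affected so carries W and passed w to Dalia (ww), so Uma is Ww; Priya is affected so carries W and passed w to Kenji (ww), so Priya is Ww; Ravi is affected so carries W and received w from Dalia (ww), so Ravi is Ww.
Every other individual is either homozygous by phenotype or has at least one consistent homozygous assignment, so the count is 4.

4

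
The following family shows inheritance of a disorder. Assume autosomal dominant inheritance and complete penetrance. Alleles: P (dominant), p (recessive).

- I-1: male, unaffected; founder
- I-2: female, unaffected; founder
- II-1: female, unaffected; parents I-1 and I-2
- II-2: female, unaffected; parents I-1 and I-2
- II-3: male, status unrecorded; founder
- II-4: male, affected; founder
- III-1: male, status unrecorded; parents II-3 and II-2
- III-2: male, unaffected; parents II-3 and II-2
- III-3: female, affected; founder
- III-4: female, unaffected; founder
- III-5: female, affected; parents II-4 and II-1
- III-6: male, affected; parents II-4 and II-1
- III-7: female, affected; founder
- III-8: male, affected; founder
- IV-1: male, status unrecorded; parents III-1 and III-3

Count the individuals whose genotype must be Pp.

Obligate heterozygotes: III-5 is affected so carries P and received p from II-1 (pp), so III-5 is Pp; III-6 is affected so carries P and received p from II-1 (pp), so III-6 is Pp.
Every other individual is either homozygous by phenotype or has at least one consistent homozygous assignment, so the count is 2.

2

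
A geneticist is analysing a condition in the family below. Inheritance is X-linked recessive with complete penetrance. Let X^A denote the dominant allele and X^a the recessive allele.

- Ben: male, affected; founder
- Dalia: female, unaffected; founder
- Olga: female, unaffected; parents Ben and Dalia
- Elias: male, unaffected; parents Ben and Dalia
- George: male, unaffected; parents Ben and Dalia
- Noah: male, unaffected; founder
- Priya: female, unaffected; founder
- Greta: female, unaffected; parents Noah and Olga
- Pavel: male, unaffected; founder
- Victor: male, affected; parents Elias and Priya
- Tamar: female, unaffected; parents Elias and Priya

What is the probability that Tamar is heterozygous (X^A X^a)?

Elias is unaffected, so Elias is X^A Y.
Priya is unaffected so carries A and passed a to Victor (X^a Y), so Priya is X^A X^a.
Their cross gives offspring ratios 1/2 X^A X^A : 1/2 X^A X^a. Conditioning on Tamar being unaffected, P(X^A X^a) = 1/2 / 1 = 1/2.

1/2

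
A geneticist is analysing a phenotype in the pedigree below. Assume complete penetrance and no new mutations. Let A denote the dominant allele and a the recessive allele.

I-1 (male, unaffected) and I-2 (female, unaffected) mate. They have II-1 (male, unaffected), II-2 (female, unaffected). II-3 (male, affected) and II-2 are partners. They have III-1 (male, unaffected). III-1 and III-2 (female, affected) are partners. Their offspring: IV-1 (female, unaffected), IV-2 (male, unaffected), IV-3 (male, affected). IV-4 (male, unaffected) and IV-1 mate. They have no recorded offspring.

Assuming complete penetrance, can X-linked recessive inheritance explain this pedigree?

Under X-linked recessive, IV-2 (unaffected, male) cannot arise from III-1 (unaffected) × III-2 (affected).

No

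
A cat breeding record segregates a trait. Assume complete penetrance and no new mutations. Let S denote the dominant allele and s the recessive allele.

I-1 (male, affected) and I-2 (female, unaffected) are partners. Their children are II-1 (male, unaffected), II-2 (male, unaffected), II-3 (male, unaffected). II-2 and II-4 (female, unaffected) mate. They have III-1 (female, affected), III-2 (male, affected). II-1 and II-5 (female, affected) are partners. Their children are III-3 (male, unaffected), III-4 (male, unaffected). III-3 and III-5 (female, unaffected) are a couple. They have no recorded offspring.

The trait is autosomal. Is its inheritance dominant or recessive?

II-2 and II-4 are both unaffected yet have an affected child III-1. Under dominance, an affected child requires at least one affected parent, so the trait cannot be dominant.

recessive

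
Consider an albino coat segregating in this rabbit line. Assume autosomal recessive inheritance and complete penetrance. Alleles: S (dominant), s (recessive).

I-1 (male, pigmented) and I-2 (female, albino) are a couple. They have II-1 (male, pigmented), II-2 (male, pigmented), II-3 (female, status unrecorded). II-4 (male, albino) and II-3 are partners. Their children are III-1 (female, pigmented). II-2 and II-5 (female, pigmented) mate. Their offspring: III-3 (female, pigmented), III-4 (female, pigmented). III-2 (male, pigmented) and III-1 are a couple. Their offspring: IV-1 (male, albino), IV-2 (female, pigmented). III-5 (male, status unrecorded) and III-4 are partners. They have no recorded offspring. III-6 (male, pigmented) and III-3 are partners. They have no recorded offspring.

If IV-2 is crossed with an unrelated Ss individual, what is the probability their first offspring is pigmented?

III-2 is pigmented so carries S and passed s to IV-1 (ss), so III-2 is Ss.
III-1 is pigmented so carries S and received s from II-4 (ss), so III-1 is Ss.
IV-2 is a pigmented offspring of III-2 (Ss) × III-1 (Ss), whose cross gives 1/4 SS : 1/2 Ss : 1/4 ss; conditioning on being pigmented, IV-2 is SS with probability 1/3, Ss with probability 2/3.
Summing over parental genotype combinations, P(offspring is pigmented) = 1/3·1 + 2/3·3/4 = 5/6.

5/6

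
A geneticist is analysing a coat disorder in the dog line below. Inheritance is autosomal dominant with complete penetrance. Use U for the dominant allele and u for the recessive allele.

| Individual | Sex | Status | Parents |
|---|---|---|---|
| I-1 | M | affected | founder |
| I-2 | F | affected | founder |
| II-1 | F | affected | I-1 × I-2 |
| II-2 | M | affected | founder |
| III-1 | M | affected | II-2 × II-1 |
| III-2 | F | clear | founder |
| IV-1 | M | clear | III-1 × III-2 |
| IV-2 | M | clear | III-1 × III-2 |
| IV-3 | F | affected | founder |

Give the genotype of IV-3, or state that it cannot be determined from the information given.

cannot be determined

IV-3's phenotype allows UU or Uu, and no parent or child forces a single allele at both positions; consistent genotype assignments exist with IV-3 as UU or Uu.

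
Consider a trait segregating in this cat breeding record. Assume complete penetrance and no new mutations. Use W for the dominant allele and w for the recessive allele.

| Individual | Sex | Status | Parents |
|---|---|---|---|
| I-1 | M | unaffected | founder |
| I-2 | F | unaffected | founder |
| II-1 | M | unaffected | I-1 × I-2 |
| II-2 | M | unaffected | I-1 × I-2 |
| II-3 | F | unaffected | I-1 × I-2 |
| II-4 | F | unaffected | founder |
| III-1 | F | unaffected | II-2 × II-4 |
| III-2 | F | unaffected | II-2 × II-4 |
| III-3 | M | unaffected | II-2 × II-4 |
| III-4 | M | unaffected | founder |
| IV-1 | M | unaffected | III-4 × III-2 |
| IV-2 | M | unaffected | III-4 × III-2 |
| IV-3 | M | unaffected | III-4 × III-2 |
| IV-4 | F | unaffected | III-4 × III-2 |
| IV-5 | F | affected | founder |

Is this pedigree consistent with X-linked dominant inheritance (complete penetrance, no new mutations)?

Yes

A consistent assignment under X-linked dominant exists: I-1 X^w Y, I-2 X^w X^w, II-1 X^w Y, II-2 X^w Y, II-3 X^w X^w, II-4 X^w X^w, III-1 X^w X^w, III-2 X^w X^w, III-3 X^w Y, III-4 X^w Y, IV-1 X^w Y, IV-2 X^w Y, IV-3 X^w Y, IV-4 X^w X^w, IV-5 X^W X^W.
In this assignment every recorded phenotype matches its genotype and every non-founder's genotype is obtainable from its parents' genotypes, so the pedigree is consistent.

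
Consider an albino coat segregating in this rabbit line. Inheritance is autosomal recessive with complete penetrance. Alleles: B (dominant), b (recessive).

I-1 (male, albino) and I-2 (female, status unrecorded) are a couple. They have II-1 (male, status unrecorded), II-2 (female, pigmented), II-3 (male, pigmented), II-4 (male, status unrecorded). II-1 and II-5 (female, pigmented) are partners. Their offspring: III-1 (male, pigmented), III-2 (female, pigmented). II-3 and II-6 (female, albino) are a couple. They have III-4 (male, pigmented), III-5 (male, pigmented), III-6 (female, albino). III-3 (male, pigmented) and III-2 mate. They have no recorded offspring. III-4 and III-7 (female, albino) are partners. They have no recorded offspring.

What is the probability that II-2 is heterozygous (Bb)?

1

II-2 is pigmented so carries B and received b from I-1 (bb), so II-2 is Bb, giving P(Bb) = 1.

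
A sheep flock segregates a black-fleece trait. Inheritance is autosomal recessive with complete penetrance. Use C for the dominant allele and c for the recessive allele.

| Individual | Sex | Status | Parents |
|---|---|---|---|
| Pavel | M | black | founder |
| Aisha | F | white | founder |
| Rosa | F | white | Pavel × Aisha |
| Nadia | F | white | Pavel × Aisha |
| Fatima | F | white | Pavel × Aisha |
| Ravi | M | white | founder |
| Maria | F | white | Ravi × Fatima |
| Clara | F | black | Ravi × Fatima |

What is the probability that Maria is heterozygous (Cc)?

Ravi is white so carries C and passed c to Clara (cc), so Ravi is Cc.
Fatima is white so carries C and received c from Pavel (cc), so Fatima is Cc.
Their cross gives offspring ratios 1/4 CC : 1/2 Cc : 1/4 cc. Conditioning on Maria being white, P(Cc) = 1/2 / 3/4 = 2/3.

2/3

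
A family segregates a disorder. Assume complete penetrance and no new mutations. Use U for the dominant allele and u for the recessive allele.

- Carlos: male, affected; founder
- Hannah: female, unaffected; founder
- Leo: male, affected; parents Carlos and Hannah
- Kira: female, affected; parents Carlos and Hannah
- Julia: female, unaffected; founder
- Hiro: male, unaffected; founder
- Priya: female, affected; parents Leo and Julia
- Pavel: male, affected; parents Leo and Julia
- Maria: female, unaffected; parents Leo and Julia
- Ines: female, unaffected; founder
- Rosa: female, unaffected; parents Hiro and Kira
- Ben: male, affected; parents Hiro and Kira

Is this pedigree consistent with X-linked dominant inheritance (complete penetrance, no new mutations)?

No

Under X-linked dominant, Leo (affected, male) cannot arise from Carlos (affected) × Hannah (unaffected).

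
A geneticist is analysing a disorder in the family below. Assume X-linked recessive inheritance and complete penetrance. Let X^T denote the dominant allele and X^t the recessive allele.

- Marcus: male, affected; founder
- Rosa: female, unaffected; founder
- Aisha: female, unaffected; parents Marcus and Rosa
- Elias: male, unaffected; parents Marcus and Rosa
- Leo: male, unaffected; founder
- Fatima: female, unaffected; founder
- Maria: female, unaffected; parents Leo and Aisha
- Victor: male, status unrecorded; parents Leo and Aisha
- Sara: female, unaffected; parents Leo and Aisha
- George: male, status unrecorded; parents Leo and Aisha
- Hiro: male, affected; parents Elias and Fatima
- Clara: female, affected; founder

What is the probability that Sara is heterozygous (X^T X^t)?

Leo is unaffected, so Leo is X^T Y.
Aisha is unaffected so carries T and received t from Marcus (X^t Y), so Aisha is X^T X^t.
Their cross gives offspring ratios 1/2 X^T X^T : 1/2 X^T X^t. Conditioning on Sara being unaffected, P(X^T X^t) = 1/2 / 1 = 1/2.

1/2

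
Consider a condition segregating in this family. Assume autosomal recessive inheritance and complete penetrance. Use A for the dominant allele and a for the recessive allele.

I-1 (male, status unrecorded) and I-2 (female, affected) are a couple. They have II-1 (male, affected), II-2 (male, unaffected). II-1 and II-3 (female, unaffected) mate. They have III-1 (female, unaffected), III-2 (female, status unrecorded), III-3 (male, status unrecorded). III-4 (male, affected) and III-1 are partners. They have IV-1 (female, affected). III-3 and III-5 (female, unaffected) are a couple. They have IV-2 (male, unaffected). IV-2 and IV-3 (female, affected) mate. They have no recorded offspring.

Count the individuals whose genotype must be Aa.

3

Obligate heterozygotes: I-1 passed A to II-2 (Aa, whose a came from I-2) and passed a to II-1 (aa), so I-1 is Aa; II-2 is unaffected so carries A and received a from I-2 (aa), so II-2 is Aa; III-1 is unaffected so carries A and received a from II-1 (aa), so III-1 is Aa.
Every other individual is either homozygous by phenotype or has at least one consistent homozygous assignment, so the count is 3.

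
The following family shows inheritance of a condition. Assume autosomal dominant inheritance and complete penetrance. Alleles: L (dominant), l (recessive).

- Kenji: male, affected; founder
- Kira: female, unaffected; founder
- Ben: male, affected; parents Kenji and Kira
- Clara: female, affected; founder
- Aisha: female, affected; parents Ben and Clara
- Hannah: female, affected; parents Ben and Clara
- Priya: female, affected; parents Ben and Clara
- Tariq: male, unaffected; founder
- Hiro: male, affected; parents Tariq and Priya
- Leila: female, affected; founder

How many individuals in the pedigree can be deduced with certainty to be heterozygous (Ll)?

2

Obligate heterozygotes: Ben is affected so carries L and received l from Kira (ll), so Ben is Ll; Hiro is affected so carries L and received l from Tariq (ll), so Hiro is Ll.
Every other individual is either homozygous by phenotype or has at least one consistent homozygous assignment, so the count is 2.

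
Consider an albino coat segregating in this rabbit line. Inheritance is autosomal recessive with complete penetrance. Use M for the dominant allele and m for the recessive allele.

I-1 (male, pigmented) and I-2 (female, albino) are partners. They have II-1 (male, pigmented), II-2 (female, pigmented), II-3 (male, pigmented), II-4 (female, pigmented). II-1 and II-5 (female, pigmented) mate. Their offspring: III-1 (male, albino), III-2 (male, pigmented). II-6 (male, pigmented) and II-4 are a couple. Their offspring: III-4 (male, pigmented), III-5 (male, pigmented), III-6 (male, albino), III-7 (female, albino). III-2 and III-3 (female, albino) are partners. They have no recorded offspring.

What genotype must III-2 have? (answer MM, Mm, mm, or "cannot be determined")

III-2's phenotype allows MM or Mm, and no parent or child forces a single allele at both positions; consistent genotype assignments exist with III-2 as MM or Mm.

cannot be determined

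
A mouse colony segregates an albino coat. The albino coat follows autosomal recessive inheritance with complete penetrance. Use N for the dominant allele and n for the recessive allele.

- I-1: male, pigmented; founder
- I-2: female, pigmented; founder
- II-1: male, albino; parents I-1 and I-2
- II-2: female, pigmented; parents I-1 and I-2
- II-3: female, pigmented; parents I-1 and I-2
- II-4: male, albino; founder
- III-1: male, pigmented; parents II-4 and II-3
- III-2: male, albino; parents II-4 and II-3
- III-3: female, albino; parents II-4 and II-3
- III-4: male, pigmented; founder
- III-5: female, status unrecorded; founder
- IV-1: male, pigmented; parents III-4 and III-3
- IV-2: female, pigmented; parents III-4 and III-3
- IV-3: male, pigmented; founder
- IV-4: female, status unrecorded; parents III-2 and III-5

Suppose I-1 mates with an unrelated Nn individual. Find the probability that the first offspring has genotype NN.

1/4

I-1 is pigmented so carries N and passed n to II-1 (nn), so I-1 is Nn.
The cross gives 1/4 NN : 1/2 Nn : 1/4 nn, so P(offspring has genotype NN) = 1/4.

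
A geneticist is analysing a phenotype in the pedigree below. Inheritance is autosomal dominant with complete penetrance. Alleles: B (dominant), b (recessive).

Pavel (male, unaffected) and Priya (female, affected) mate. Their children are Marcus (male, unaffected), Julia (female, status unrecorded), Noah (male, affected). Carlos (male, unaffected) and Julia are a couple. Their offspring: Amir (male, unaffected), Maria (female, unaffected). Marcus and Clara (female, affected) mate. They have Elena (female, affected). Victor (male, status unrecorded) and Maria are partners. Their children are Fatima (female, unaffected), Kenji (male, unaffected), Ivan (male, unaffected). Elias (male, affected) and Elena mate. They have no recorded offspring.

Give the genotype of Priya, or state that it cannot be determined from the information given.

From phenotype alone, Priya is BB or Bb.
Priya is affected so carries B and passed b to Marcus (bb), so Priya is Bb.

Bb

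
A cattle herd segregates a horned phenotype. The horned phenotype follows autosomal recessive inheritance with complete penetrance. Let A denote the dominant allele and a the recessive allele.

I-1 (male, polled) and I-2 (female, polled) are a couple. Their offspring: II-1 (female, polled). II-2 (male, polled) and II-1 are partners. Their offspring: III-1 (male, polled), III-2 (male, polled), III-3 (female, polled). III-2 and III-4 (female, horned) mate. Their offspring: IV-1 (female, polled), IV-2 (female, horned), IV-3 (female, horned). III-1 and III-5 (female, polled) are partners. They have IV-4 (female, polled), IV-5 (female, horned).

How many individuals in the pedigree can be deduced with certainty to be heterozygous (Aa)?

Obligate heterozygotes: III-1 is polled so carries A and passed a to IV-5 (aa), so III-1 is Aa; III-2 is polled so carries A and passed a to IV-2 (aa), so III-2 is Aa; III-5 is polled so carries A and passed a to IV-5 (aa), so III-5 is Aa; IV-1 is polled so carries A and received a from III-4 (aa), so IV-1 is Aa.
Every other individual is either homozygous by phenotype or has at least one consistent homozygous assignment, so the count is 4.

4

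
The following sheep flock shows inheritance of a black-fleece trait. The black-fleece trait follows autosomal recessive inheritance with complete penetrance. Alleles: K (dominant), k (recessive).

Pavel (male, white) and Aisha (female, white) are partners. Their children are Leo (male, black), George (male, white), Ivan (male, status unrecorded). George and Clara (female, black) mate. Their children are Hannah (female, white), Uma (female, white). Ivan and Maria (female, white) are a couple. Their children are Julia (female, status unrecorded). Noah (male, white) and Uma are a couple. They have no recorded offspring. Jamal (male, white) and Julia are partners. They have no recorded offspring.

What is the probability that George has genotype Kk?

Pavel is white so carries K and passed k to Leo (kk), so Pavel is Kk.
Aisha is white so carries K and passed k to Leo (kk), so Aisha is Kk.
Their cross gives offspring ratios 1/4 KK : 1/2 Kk : 1/4 kk. Conditioning on George being white, P(Kk) = 1/2 / 3/4 = 2/3 before taking George's own offspring into account.
Clara is black, so Clara is kk.
Now use George's offspring. Probability of each recorded status — white daughter Hannah: 1/2 if George is Kk, 1 if KK; white daughter Uma: 1/2 if George is Kk, 1 if KK.
Bayes: P(Kk) = 2/3·1/4 / (2/3·1/4 + 1/3·1) = 1/3.

1/3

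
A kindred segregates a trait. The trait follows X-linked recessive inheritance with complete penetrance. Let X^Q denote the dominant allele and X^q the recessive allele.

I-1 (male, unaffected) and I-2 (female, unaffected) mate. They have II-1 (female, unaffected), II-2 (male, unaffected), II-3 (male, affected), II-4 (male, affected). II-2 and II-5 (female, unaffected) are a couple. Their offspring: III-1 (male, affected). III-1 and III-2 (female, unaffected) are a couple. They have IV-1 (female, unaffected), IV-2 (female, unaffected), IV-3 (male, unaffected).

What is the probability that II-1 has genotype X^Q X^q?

I-1 is unaffected, so I-1 is X^Q Y.
I-2 is unaffected so carries Q and passed q to II-3 (X^q Y), so I-2 is X^Q X^q.
Their cross gives offspring ratios 1/2 X^Q X^Q : 1/2 X^Q X^q. Conditioning on II-1 being unaffected, P(X^Q X^q) = 1/2 / 1 = 1/2.

1/2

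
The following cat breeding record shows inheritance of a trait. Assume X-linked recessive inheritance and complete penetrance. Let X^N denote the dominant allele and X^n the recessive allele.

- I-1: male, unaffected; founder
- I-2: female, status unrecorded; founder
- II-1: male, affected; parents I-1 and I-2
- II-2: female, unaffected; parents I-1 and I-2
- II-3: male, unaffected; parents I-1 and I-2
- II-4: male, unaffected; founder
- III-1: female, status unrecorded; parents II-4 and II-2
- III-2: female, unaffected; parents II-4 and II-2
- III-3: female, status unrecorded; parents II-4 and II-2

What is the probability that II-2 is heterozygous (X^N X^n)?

1/2

I-1 is unaffected, so I-1 is X^N Y.
I-2 passed N to II-3 (X^N Y) and passed n to II-1 (X^n Y), so I-2 is X^N X^n.
Their cross gives offspring ratios 1/2 X^N X^N : 1/2 X^N X^n. Conditioning on II-2 being unaffected, P(X^N X^n) = 1/2 / 1 = 1/2 before taking II-2's own offspring into account.
II-4 is unaffected, so II-4 is X^N Y.
II-2's offspring (III-1, III-2, III-3) would show their recorded status with the same probability whether II-2 is X^N X^n or X^N X^N, so they carry no information and P(X^N X^n) = 1/2.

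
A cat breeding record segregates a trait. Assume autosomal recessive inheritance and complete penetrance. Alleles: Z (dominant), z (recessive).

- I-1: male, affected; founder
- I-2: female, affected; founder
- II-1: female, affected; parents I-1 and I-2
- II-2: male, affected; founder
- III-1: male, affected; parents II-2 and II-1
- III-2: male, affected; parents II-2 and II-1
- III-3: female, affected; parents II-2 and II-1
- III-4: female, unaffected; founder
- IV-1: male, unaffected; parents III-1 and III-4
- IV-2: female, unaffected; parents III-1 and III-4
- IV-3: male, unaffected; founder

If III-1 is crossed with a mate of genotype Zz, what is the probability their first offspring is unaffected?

1/2

III-1 is affected, so III-1 is zz.
The cross gives 1/2 Zz : 1/2 zz, so P(offspring is unaffected) = 1/2.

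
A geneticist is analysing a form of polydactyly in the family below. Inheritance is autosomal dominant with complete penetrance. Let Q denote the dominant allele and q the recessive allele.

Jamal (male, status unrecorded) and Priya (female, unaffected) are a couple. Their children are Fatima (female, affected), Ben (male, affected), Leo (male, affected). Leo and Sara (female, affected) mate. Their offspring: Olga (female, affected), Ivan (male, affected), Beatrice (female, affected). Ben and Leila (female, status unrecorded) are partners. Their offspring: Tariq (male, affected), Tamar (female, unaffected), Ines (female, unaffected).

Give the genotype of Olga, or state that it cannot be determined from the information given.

cannot be determined

Olga's phenotype allows QQ or Qq, and no parent or child forces a single allele at both positions; consistent genotype assignments exist with Olga as QQ or Qq.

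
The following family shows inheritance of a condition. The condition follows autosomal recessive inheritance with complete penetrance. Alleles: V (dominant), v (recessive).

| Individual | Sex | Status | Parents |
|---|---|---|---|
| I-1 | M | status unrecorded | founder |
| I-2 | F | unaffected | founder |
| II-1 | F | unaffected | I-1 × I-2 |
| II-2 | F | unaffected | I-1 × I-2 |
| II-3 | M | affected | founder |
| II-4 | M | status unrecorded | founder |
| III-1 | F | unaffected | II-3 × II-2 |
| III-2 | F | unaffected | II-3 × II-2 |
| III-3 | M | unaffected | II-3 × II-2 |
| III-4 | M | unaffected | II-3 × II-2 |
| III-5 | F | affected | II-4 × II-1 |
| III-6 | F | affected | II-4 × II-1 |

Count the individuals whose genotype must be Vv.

Obligate heterozygotes: II-1 is unaffected so carries V and passed v to III-5 (vv), so II-1 is Vv; III-1 is unaffected so carries V and received v from II-3 (vv), so III-1 is Vv; III-2 is unaffected so carries V and received v from II-3 (vv), so III-2 is Vv; III-3 is unaffected so carries V and received v from II-3 (vv), so III-3 is Vv; III-4 is unaffected so carries V and received v from II-3 (vv), so III-4 is Vv.
Every other individual is either homozygous by phenotype or has at least one consistent homozygous assignment, so the count is 5.

5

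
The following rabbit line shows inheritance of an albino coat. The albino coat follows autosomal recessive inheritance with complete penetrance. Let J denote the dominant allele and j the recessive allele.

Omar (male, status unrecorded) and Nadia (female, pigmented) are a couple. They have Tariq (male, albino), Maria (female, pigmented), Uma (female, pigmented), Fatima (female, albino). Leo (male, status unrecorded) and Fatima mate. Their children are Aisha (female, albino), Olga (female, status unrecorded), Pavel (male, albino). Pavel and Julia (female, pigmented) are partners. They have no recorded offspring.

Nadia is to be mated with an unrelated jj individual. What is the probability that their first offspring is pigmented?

Nadia is pigmented so carries J and passed j to Tariq (jj), so Nadia is Jj.
The cross gives 1/2 Jj : 1/2 jj, so P(offspring is pigmented) = 1/2.

1/2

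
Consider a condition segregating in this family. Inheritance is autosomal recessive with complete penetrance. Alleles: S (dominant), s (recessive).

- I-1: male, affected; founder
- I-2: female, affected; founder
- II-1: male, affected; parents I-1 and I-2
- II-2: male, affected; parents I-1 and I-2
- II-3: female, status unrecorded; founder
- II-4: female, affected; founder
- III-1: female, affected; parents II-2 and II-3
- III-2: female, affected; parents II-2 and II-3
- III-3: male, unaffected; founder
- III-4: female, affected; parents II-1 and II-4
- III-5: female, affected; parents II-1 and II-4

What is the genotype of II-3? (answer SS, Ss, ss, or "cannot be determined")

II-3's phenotype is unrecorded, and no parent or child forces a single allele at both positions; consistent genotype assignments exist with II-3 as Ss or ss.

cannot be determined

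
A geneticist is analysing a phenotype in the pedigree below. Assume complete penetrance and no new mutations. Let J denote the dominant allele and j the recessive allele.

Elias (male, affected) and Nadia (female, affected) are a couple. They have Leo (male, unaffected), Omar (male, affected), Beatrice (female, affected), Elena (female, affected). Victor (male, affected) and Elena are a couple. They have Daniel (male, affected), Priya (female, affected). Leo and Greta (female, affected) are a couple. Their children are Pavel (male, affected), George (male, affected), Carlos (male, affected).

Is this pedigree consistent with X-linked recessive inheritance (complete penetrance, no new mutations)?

Under X-linked recessive, Leo (unaffected, male) cannot arise from Elias (affected) × Nadia (affected).

No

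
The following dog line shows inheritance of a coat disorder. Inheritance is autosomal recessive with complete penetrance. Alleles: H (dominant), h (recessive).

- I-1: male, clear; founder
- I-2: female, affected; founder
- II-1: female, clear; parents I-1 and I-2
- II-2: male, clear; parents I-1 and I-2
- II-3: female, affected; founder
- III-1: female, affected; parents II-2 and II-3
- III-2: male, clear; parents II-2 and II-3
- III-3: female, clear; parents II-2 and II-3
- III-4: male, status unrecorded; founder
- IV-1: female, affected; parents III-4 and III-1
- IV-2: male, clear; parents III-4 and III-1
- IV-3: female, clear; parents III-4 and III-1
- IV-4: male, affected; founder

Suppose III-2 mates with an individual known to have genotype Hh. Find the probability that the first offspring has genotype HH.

1/4

III-2 is clear so carries H and received h from II-3 (hh), so III-2 is Hh.
The cross gives 1/4 HH : 1/2 Hh : 1/4 hh, so P(offspring has genotype HH) = 1/4.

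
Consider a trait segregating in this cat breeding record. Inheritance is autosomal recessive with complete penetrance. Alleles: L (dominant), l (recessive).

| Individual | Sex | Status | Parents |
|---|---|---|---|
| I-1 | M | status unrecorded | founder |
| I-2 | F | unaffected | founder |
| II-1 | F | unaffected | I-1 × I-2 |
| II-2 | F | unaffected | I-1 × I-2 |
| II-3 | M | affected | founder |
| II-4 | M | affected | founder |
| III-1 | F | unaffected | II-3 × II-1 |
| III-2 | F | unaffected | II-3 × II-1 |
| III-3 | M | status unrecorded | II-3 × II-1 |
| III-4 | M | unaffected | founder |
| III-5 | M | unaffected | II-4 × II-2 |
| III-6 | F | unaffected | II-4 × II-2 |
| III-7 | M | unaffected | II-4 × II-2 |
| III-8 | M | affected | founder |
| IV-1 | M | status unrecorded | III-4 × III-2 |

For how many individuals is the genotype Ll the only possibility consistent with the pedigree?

Obligate heterozygotes: III-1 is unaffected so carries L and received l from II-3 (ll), so III-1 is Ll; III-2 is unaffected so carries L and received l from II-3 (ll), so III-2 is Ll; III-5 is unaffected so carries L and received l from II-4 (ll), so III-5 is Ll; III-6 is unaffected so carries L and received l from II-4 (ll), so III-6 is Ll; III-7 is unaffected so carries L and received l from II-4 (ll), so III-7 is Ll.
Every other individual is either homozygous by phenotype or has at least one consistent homozygous assignment, so the count is 5.

5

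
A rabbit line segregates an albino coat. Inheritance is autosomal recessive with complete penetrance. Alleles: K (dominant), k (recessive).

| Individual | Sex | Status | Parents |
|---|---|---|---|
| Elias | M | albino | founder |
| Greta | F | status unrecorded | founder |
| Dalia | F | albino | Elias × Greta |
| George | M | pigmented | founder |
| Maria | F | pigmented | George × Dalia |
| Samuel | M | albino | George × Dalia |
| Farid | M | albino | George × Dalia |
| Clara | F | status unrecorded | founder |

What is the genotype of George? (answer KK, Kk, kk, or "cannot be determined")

Kk

From phenotype alone, George is KK or Kk.
George is pigmented so carries K and passed k to Samuel (kk), so George is Kk.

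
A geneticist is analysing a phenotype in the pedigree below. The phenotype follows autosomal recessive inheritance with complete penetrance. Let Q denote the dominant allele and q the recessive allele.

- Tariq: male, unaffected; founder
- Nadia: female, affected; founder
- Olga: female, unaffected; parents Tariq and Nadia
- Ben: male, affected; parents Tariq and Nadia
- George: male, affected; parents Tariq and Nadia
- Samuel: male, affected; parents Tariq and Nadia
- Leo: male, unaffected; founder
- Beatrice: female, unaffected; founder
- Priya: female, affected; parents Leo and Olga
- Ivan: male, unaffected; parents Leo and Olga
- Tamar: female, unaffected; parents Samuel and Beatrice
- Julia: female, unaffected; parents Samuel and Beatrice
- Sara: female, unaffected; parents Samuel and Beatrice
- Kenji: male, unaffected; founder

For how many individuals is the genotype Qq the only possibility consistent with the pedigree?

Obligate heterozygotes: Tariq is unaffected so carries Q and passed q to Ben (qq), so Tariq is Qq; Olga is unaffected so carries Q and received q from Nadia (qq), so Olga is Qq; Leo is unaffected so carries Q and passed q to Priya (qq), so Leo is Qq; Tamar is unaffected so carries Q and received q from Samuel (qq), so Tamar is Qq; Julia is unaffected so carries Q and received q from Samuel (qq), so Julia is Qq; Sara is unaffected so carries Q and received q from Samuel (qq), so Sara is Qq.
Every other individual is either homozygous by phenotype or has at least one consistent homozygous assignment, so the count is 6.

6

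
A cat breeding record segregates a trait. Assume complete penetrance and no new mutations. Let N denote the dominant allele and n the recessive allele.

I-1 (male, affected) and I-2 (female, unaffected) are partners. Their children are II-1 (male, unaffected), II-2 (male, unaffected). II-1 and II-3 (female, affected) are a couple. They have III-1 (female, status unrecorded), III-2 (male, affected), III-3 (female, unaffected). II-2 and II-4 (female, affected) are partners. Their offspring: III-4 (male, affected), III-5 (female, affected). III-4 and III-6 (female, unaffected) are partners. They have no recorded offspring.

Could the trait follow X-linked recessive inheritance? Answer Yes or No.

Under X-linked recessive, III-5 (affected, female) cannot arise from II-2 (unaffected) × II-4 (affected).

No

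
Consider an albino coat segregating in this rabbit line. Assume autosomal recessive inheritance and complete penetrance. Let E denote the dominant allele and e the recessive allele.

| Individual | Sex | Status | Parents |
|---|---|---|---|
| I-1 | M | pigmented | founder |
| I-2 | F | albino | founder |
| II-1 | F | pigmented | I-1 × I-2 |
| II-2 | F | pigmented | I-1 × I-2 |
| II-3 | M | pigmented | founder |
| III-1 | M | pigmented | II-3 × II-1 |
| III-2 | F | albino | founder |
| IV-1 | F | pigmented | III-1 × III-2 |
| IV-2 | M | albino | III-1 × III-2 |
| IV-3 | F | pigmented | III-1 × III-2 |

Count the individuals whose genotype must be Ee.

5

Obligate heterozygotes: II-1 is pigmented so carries E and received e from I-2 (ee), so II-1 is Ee; II-2 is pigmented so carries E and received e from I-2 (ee), so II-2 is Ee; III-1 is pigmented so carries E and passed e to IV-2 (ee), so III-1 is Ee; IV-1 is pigmented so carries E and received e from III-2 (ee), so IV-1 is Ee; IV-3 is pigmented so carries E and received e from III-2 (ee), so IV-3 is Ee.
Every other individual is either homozygous by phenotype or has at least one consistent homozygous assignment, so the count is 5.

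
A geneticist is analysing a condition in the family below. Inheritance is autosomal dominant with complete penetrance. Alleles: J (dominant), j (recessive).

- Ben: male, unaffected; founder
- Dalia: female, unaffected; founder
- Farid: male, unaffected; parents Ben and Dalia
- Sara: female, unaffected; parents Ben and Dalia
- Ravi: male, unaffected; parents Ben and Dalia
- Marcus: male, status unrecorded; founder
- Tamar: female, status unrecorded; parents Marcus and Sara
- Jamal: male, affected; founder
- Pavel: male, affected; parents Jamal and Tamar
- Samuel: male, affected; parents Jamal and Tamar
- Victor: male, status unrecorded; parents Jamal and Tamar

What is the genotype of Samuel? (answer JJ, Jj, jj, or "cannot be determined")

Samuel's phenotype allows JJ or Jj, and no parent or child forces a single allele at both positions; consistent genotype assignments exist with Samuel as JJ or Jj.

cannot be determined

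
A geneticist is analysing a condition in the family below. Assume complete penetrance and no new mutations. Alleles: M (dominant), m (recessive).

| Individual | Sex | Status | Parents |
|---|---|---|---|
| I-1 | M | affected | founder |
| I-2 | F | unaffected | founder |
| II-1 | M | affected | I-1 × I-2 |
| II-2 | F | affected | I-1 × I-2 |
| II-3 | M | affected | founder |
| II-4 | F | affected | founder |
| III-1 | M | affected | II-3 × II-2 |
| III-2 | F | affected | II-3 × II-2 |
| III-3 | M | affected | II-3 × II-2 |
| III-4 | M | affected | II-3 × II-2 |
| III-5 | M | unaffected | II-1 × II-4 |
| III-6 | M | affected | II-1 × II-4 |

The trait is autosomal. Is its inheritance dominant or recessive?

II-1 and II-4 are both affected yet have an unaffected child III-5. Under a recessive model two affected parents are homozygous and every child would be affected, so the trait cannot be recessive.

dominant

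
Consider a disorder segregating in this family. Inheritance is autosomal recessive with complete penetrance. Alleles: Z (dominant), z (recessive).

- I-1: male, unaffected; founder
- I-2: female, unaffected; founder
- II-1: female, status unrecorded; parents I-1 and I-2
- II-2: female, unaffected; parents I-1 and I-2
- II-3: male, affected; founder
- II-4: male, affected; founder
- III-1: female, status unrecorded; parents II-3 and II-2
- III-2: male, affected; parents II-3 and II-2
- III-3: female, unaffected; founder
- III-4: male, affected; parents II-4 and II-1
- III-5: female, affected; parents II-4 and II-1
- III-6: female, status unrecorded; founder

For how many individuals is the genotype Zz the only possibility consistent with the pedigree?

Obligate heterozygotes: II-2 is unaffected so carries Z and passed z to III-2 (zz), so II-2 is Zz.
Every other individual is either homozygous by phenotype or has at least one consistent homozygous assignment, so the count is 1.

1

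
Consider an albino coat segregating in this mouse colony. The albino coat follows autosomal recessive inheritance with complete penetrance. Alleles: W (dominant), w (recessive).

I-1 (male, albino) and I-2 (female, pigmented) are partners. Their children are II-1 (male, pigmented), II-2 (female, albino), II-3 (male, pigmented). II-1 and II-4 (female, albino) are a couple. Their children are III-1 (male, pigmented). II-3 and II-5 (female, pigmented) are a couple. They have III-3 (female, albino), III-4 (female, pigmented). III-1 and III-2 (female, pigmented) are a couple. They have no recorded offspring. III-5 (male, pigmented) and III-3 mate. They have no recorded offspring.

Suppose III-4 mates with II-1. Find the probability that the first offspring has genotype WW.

1/3

II-3 is pigmented so carries W and received w from I-1 (ww), so II-3 is Ww.
II-5 is pigmented so carries W and passed w to III-3 (ww), so II-5 is Ww.
III-4 is a pigmented offspring of II-3 (Ww) × II-5 (Ww), whose cross gives 1/4 WW : 1/2 Ww : 1/4 ww; conditioning on being pigmented, III-4 is WW with probability 1/3, Ww with probability 2/3.
II-1 is pigmented so carries W and received w from I-1 (ww), so II-1 is Ww.
Summing over parental genotype combinations, P(offspring has genotype WW) = 1/3·1/2 + 2/3·1/4 = 1/3.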